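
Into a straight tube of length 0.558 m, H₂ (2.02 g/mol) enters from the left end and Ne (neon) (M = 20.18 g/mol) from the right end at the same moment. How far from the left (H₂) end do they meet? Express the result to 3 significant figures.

The fronts meet when d_H₂ + d_Ne = L with d_H₂/d_Ne = √(M_Ne/M_H₂) (Graham's law). Here √(M_Ne/M_H₂) = √(20.18/2.02) = 3.161.
With d_H₂ + d_Ne = 0.558 m, d_Ne = 0.558/(1 + 3.161) = 0.1341 m.
d_H₂ = 0.558 − 0.1341 = 0.424 m.

0.424 m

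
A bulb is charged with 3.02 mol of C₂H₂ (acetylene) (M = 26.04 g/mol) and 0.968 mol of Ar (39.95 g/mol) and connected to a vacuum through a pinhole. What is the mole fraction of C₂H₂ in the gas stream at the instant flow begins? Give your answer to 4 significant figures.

0.7944

The effusion rate of species i is ∝ p_i/√M_i ∝ n_i/√M_i.
Mole fraction of C₂H₂ in the effusate = (n_C₂H₂/√M_C₂H₂) / (n_C₂H₂/√M_C₂H₂ + n_Ar/√M_Ar)
= (3.02/√26.04) / (3.02/√26.04 + 0.968/√39.95) = 0.5918/(0.5918 + 0.1531) = 0.7944.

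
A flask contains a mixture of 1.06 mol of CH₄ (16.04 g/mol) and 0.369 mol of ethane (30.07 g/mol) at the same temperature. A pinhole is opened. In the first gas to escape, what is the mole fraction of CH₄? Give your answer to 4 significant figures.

0.7973

Effusion rate of each component ∝ n_i/√M_i (partial pressure × 1/√M).
x_CH₄(eff) = (n_CH₄/√M_CH₄) / (n_CH₄/√M_CH₄ + n_C₂H₆/√M_C₂H₆)
= (1.06/√16.04) / (1.06/√16.04 + 0.369/√30.07) = 0.2647/(0.2647 + 0.06729) = 0.7973.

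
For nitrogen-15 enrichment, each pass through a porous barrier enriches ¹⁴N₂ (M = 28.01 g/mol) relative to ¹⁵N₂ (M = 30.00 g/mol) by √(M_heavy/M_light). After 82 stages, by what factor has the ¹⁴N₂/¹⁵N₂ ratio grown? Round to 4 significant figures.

16.68

The single-stage factor is √(M_heavy/M_light), so 82 stages give [√(30.00/28.01)]^82 = (30.00/28.01)^(82/2).
= 1.07105^41 = 16.68.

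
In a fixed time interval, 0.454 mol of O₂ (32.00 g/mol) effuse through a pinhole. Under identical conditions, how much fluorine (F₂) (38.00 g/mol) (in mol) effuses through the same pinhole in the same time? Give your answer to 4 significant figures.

By Graham's law, rate_F₂/rate_O₂ = √(M_O₂/M_F₂) = √(32.00/38.00) = √0.8421 = 0.9177.
So the amount for F₂ is 0.454 × 0.9177 = 0.4166 mol.

0.4166 mol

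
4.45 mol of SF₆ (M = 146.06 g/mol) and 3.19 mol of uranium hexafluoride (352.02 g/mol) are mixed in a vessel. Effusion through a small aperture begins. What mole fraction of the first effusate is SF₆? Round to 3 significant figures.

Rate_i ∝ x_i/√M_i (Graham's law weighted by mole fraction), so the effusate composition follows n_i/√M_i.
So x_SF₆ in the escaping gas = (n_SF₆/√M_SF₆) / Σ(n_i/√M_i)
= (4.45/√146.06) / (4.45/√146.06 + 3.19/√352.02) = 0.3682/(0.3682 + 0.1700) = 0.684.

0.684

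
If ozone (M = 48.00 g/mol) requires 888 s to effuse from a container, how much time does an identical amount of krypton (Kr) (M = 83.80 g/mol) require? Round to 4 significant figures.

1173 s

Since effusion rate ∝ 1/√M, t_Kr/t_O₃ = √(M_Kr/M_O₃) = √(83.80/48.00) = √1.746 = 1.321.
So the time for Kr is 888 × 1.321 = 1173 s.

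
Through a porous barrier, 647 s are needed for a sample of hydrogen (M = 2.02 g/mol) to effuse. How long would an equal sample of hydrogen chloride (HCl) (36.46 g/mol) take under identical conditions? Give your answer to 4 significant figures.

Since effusion rate ∝ 1/√M, t_HCl/t_H₂ = √(M_HCl/M_H₂) = √(36.46/2.02) = √18.05 = 4.248.
So the time for HCl is 647 × 4.248 = 2749 s.

2749 s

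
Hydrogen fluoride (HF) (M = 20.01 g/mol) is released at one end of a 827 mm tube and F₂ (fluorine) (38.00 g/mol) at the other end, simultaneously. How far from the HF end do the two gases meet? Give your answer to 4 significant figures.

479.2 mm

Graham's law gives d_HF/d_F₂ = rate_HF/rate_F₂ = √(M_F₂/M_HF) = √(38.00/20.01) = 1.378.
With d_HF + d_F₂ = 827 mm, d_F₂ = 827/(1 + 1.378) = 347.8 mm.
d_HF = 827 − 347.8 = 479.2 mm.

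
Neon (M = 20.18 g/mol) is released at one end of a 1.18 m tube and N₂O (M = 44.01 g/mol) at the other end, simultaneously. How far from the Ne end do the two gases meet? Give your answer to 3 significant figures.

Distances travelled in equal time are proportional to diffusion rates, so d_Ne/d_N₂O = √(M_N₂O/M_Ne) = √(44.01/20.18) = 1.477.
With d_Ne + d_N₂O = 1.18 m, d_N₂O = 1.18/(1 + 1.477) = 0.4764 m.
d_Ne = 1.18 − 0.4764 = 0.704 m.

0.704 m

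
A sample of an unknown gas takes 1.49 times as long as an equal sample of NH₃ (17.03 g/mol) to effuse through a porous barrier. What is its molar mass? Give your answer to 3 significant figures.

37.8 g/mol

Using Graham's law: t_X/t_NH₃ = √(M_X/M_NH₃).
1.49 = √(M_X/17.03)
M_X = 17.03 × 1.49² = 17.03 × 2.220 = 37.8 g/mol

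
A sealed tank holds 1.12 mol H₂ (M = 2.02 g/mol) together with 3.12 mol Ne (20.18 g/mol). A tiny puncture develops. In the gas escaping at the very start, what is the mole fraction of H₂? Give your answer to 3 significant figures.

The effusion rate of species i is ∝ p_i/√M_i ∝ n_i/√M_i.
So x_H₂ in the escaping gas = (n_H₂/√M_H₂) / Σ(n_i/√M_i)
= (1.12/√2.02) / (1.12/√2.02 + 3.12/√20.18) = 0.7880/(0.7880 + 0.6945) = 0.532.

0.532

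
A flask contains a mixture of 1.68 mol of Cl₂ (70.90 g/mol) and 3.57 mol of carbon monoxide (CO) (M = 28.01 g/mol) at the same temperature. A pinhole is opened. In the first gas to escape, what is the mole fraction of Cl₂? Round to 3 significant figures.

0.228

Effusion rate of each component ∝ n_i/√M_i (partial pressure × 1/√M).
x_Cl₂(eff) = (n_Cl₂/√M_Cl₂) / (n_Cl₂/√M_Cl₂ + n_CO/√M_CO)
= (1.68/√70.90) / (1.68/√70.90 + 3.57/√28.01) = 0.1995/(0.1995 + 0.6745) = 0.228.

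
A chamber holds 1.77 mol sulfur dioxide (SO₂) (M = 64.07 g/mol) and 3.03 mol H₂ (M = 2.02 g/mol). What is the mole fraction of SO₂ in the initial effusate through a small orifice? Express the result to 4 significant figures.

Each component's effusion rate ∝ (its partial pressure)·(1/√M) ∝ n_i/√M_i.
x_SO₂(eff) = (n_SO₂/√M_SO₂) / (n_SO₂/√M_SO₂ + n_H₂/√M_H₂)
= (1.77/√64.07) / (1.77/√64.07 + 3.03/√2.02) = 0.2211/(0.2211 + 2.132) = 0.09398.

0.09398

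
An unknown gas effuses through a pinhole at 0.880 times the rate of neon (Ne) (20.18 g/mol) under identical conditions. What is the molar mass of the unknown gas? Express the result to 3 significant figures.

Using Graham's law: rate_X/rate_Ne = √(M_Ne/M_X).
0.880 = √(20.18/M_X)
M_X = 20.18 / 0.880² = 20.18 / 0.7744 = 26.1 g/mol

26.1 g/mol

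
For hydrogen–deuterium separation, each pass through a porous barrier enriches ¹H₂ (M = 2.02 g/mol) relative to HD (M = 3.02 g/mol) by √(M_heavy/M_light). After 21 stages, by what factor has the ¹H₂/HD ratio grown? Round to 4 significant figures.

Overall factor = α^21 with α = √(3.02/2.02), i.e. (3.02/2.02)^(21/2).
= 1.49505^(21/2) = 68.22.

68.22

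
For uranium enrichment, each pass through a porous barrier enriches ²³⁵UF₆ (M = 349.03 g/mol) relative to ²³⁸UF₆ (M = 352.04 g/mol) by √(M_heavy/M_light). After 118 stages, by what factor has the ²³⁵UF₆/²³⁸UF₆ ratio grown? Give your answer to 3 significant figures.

1.66

The single-stage factor is √(M_heavy/M_light), so 118 stages give [√(352.04/349.03)]^118 = (352.04/349.03)^(118/2).
= 1.00862^59 = 1.66.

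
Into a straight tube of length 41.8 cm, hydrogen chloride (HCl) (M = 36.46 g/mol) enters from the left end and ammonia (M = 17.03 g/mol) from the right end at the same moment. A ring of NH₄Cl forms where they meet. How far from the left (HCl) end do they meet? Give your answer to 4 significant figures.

In equal time, each gas travels a distance ∝ its rate ∝ 1/√M, so d_HCl/d_NH₃ = √(M_NH₃/M_HCl) = √(17.03/36.46) = 0.6834.
With d_HCl + d_NH₃ = 41.8 cm, d_NH₃ = 41.8/(1 + 0.6834) = 24.83 cm.
d_HCl = 41.8 − 24.83 = 16.97 cm.

16.97 cm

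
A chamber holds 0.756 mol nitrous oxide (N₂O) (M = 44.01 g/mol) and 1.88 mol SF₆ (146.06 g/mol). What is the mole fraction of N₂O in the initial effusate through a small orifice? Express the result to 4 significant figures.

0.4228

The effusion rate of species i is ∝ p_i/√M_i ∝ n_i/√M_i.
Mole fraction of N₂O in the effusate = (n_N₂O/√M_N₂O) / (n_N₂O/√M_N₂O + n_SF₆/√M_SF₆)
= (0.756/√44.01) / (0.756/√44.01 + 1.88/√146.06) = 0.1140/(0.1140 + 0.1556) = 0.4228.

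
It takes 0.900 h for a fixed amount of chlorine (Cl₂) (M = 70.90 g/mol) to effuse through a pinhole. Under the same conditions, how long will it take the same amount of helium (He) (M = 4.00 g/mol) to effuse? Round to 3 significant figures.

0.214 h

By Graham's law, t_He/t_Cl₂ = √(M_He/M_Cl₂) = √(4.00/70.90) = √0.05642 = 0.2375.
So the time for He is 0.900 × 0.2375 = 0.214 h.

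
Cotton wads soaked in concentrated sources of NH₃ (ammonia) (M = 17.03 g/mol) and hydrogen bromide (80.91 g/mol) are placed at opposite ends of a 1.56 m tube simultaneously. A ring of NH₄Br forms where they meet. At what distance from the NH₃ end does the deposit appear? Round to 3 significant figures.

The fronts meet when d_NH₃ + d_HBr = L with d_NH₃/d_HBr = √(M_HBr/M_NH₃) (Graham's law). Here √(M_HBr/M_NH₃) = √(80.91/17.03) = 2.180.
With d_NH₃ + d_HBr = 1.56 m, d_HBr = 1.56/(1 + 2.180) = 0.4906 m.
d_NH₃ = 1.56 − 0.4906 = 1.07 m.

1.07 m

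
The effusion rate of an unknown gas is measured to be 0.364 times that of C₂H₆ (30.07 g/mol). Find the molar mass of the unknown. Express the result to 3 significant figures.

227 g/mol

Graham's law gives rate_X/rate_C₂H₆ = √(M_C₂H₆/M_X).
0.364 = √(30.07/M_X)
M_X = 30.07 / 0.364² = 30.07 / 0.1325 = 227 g/mol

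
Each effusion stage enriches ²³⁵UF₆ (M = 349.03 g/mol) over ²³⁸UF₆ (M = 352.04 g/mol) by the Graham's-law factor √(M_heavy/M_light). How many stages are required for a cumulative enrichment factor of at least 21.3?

With α = √(352.04/349.03) per stage, ln α = ½ ln(1.00862) = 0.004293.
Need α^N ≥ 21.3 ⇒ N ≥ ln(21.3) / ln α = 3.059 / 0.004293 = 712.41.
Rounding up, N = 713 stages.

713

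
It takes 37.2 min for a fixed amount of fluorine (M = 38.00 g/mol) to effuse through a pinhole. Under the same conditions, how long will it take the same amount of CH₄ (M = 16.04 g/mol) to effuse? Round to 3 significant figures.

24.2 min

Since effusion rate ∝ 1/√M, t_CH₄/t_F₂ = √(M_CH₄/M_F₂) = √(16.04/38.00) = √0.4221 = 0.6497.
So the time for CH₄ is 37.2 × 0.6497 = 24.2 min.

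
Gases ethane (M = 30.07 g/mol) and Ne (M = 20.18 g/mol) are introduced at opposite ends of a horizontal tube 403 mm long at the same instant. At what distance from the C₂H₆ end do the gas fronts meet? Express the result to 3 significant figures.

The fronts meet when d_C₂H₆ + d_Ne = L with d_C₂H₆/d_Ne = √(M_Ne/M_C₂H₆) (Graham's law). Here √(M_Ne/M_C₂H₆) = √(20.18/30.07) = 0.8192.
With d_C₂H₆ + d_Ne = 403 mm, d_Ne = 403/(1 + 0.8192) = 221.5 mm.
d_C₂H₆ = 403 − 221.5 = 181 mm.

181 mm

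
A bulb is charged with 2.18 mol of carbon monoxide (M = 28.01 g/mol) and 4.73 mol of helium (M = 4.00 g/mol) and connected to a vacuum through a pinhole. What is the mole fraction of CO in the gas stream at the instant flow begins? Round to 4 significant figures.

0.1483

Rate_i ∝ x_i/√M_i (Graham's law weighted by mole fraction), so the effusate composition follows n_i/√M_i.
x_CO(eff) = (n_CO/√M_CO) / (n_CO/√M_CO + n_He/√M_He)
= (2.18/√28.01) / (2.18/√28.01 + 4.73/√4.00) = 0.4119/(0.4119 + 2.365) = 0.1483.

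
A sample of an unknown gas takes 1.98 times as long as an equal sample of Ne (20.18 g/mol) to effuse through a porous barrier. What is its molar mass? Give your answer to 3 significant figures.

79.1 g/mol

By Graham's law, t_X/t_Ne = √(M_X/M_Ne).
1.98 = √(M_X/20.18)
M_X = 20.18 × 1.98² = 20.18 × 3.920 = 79.1 g/mol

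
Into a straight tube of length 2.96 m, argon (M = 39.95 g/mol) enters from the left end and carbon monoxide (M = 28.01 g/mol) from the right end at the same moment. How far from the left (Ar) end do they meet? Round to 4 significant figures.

Graham's law gives d_Ar/d_CO = rate_Ar/rate_CO = √(M_CO/M_Ar) = √(28.01/39.95) = 0.8373.
With d_Ar + d_CO = 2.96 m, d_CO = 2.96/(1 + 0.8373) = 1.611 m.
d_Ar = 2.96 − 1.611 = 1.349 m.

1.349 m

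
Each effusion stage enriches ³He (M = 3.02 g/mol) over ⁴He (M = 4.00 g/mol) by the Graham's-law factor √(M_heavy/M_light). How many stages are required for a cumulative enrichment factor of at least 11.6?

With α = √(4.00/3.02) per stage, ln α = ½ ln(1.32450) = 0.1405.
Need α^N ≥ 11.6 ⇒ N ≥ ln(11.6) / ln α = 2.451 / 0.1405 = 17.44.
Rounding up, N = 18 stages.

18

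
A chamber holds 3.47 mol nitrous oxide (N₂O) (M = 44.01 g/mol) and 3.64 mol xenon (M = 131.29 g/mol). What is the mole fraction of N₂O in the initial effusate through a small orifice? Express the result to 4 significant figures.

Effusion rate of each component ∝ n_i/√M_i (partial pressure × 1/√M).
Mole fraction of N₂O in the effusate = (n_N₂O/√M_N₂O) / (n_N₂O/√M_N₂O + n_Xe/√M_Xe)
= (3.47/√44.01) / (3.47/√44.01 + 3.64/√131.29) = 0.5231/(0.5231 + 0.3177) = 0.6221.

0.6221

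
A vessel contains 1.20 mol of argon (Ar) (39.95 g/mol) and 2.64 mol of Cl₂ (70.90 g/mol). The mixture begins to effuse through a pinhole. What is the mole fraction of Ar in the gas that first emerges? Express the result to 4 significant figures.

0.3772

Each component's effusion rate ∝ (its partial pressure)·(1/√M) ∝ n_i/√M_i.
Mole fraction of Ar in the effusate = (n_Ar/√M_Ar) / (n_Ar/√M_Ar + n_Cl₂/√M_Cl₂)
= (1.20/√39.95) / (1.20/√39.95 + 2.64/√70.90) = 0.1899/(0.1899 + 0.3135) = 0.3772.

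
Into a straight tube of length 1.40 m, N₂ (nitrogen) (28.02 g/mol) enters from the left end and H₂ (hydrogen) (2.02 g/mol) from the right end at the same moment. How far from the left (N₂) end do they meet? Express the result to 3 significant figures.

0.296 m

The fronts meet when d_N₂ + d_H₂ = L with d_N₂/d_H₂ = √(M_H₂/M_N₂) (Graham's law). Here √(M_H₂/M_N₂) = √(2.02/28.02) = 0.2685.
With d_N₂ + d_H₂ = 1.40 m, d_H₂ = 1.40/(1 + 0.2685) = 1.104 m.
d_N₂ = 1.40 − 1.104 = 0.296 m.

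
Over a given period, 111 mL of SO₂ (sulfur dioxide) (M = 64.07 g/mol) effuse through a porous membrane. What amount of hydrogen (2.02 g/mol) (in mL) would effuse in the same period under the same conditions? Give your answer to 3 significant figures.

625 mL

Using Graham's law: rate_H₂/rate_SO₂ = √(M_SO₂/M_H₂) = √(64.07/2.02) = √31.72 = 5.632.
So the volume for H₂ is 111 × 5.632 = 625 mL.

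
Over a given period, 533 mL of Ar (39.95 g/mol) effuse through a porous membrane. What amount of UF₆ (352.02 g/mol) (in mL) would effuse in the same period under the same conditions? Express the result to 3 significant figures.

From Graham's law, rate_UF₆/rate_Ar = √(M_Ar/M_UF₆) = √(39.95/352.02) = √0.1135 = 0.3369.
So the volume for UF₆ is 533 × 0.3369 = 180 mL.

180 mL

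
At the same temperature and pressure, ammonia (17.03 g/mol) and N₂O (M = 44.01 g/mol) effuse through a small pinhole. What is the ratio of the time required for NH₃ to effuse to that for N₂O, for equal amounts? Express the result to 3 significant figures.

By Graham's law, t_NH₃/t_N₂O = √(M_NH₃/M_N₂O) = √(17.03/44.01) = √0.3870 = 0.622.

0.622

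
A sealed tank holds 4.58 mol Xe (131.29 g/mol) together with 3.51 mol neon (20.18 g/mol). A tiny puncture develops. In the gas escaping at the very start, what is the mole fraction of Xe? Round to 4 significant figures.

Effusion rate of each component ∝ n_i/√M_i (partial pressure × 1/√M).
x_Xe(eff) = (n_Xe/√M_Xe) / (n_Xe/√M_Xe + n_Ne/√M_Ne)
= (4.58/√131.29) / (4.58/√131.29 + 3.51/√20.18) = 0.3997/(0.3997 + 0.7814) = 0.3384.

0.3384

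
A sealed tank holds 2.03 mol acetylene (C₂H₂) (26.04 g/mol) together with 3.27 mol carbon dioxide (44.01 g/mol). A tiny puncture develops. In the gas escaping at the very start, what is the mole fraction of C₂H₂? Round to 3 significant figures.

Effusion rate of each component ∝ n_i/√M_i (partial pressure × 1/√M).
So x_C₂H₂ in the escaping gas = (n_C₂H₂/√M_C₂H₂) / Σ(n_i/√M_i)
= (2.03/√26.04) / (2.03/√26.04 + 3.27/√44.01) = 0.3978/(0.3978 + 0.4929) = 0.447.

0.447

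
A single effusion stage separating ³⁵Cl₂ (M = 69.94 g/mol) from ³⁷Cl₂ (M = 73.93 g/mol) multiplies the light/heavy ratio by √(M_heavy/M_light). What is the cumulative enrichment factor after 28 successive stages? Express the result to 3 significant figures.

2.17

Overall factor = α^28 with α = √(73.93/69.94), i.e. (73.93/69.94)^(28/2).
= 1.05705^14 = 2.17.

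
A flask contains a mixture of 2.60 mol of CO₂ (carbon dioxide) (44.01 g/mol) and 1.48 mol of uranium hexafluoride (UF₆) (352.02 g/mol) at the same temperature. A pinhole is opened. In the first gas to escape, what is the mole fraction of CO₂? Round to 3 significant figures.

0.832

Rate_i ∝ x_i/√M_i (Graham's law weighted by mole fraction), so the effusate composition follows n_i/√M_i.
Mole fraction of CO₂ in the effusate = (n_CO₂/√M_CO₂) / (n_CO₂/√M_CO₂ + n_UF₆/√M_UF₆)
= (2.60/√44.01) / (2.60/√44.01 + 1.48/√352.02) = 0.3919/(0.3919 + 0.07888) = 0.832.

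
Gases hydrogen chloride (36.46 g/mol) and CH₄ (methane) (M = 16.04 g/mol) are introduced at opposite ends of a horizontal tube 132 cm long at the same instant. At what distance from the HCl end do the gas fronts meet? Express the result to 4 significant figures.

52.64 cm

Distances travelled in equal time are proportional to diffusion rates, so d_HCl/d_CH₄ = √(M_CH₄/M_HCl) = √(16.04/36.46) = 0.6633.
With d_HCl + d_CH₄ = 132 cm, d_CH₄ = 132/(1 + 0.6633) = 79.36 cm.
d_HCl = 132 − 79.36 = 52.64 cm.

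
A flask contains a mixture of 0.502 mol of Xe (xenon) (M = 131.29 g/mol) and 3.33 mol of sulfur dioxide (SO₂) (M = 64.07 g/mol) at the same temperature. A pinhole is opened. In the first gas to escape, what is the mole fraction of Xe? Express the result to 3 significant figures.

0.0953

Rate_i ∝ x_i/√M_i (Graham's law weighted by mole fraction), so the effusate composition follows n_i/√M_i.
Mole fraction of Xe in the effusate = (n_Xe/√M_Xe) / (n_Xe/√M_Xe + n_SO₂/√M_SO₂)
= (0.502/√131.29) / (0.502/√131.29 + 3.33/√64.07) = 0.04381/(0.04381 + 0.4160) = 0.0953.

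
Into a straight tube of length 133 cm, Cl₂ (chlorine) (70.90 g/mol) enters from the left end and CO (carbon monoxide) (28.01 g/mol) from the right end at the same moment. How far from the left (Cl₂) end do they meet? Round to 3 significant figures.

Graham's law gives d_Cl₂/d_CO = rate_Cl₂/rate_CO = √(M_CO/M_Cl₂) = √(28.01/70.90) = 0.6285.
With d_Cl₂ + d_CO = 133 cm, d_CO = 133/(1 + 0.6285) = 81.67 cm.
d_Cl₂ = 133 − 81.67 = 51.3 cm.

51.3 cm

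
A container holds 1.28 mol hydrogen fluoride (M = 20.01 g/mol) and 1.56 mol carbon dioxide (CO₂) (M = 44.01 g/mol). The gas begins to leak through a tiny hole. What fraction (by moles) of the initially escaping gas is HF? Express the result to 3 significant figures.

0.549

Effusion rate of each component ∝ n_i/√M_i (partial pressure × 1/√M).
Mole fraction of HF in the effusate = (n_HF/√M_HF) / (n_HF/√M_HF + n_CO₂/√M_CO₂)
= (1.28/√20.01) / (1.28/√20.01 + 1.56/√44.01) = 0.2861/(0.2861 + 0.2352) = 0.549.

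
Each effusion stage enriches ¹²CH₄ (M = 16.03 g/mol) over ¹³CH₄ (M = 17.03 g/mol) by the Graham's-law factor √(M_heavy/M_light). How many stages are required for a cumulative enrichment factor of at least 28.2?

111

Per stage α = (17.03/16.03)^(1/2) = 1.06238^0.5, giving ln α = 0.03026.
Need α^N ≥ 28.2 ⇒ N ≥ ln(28.2) / ln α = 3.339 / 0.03026 = 110.36.
Minimum whole number of stages: N = 111.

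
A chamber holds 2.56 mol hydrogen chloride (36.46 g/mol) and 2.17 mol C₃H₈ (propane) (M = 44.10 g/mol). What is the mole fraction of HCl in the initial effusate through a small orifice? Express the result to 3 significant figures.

0.565

The effusion rate of species i is ∝ p_i/√M_i ∝ n_i/√M_i.
So x_HCl in the escaping gas = (n_HCl/√M_HCl) / Σ(n_i/√M_i)
= (2.56/√36.46) / (2.56/√36.46 + 2.17/√44.10) = 0.4240/(0.4240 + 0.3268) = 0.565.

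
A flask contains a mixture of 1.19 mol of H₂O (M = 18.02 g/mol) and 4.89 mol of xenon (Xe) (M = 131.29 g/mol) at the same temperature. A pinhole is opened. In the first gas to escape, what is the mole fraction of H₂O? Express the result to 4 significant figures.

Each component's effusion rate ∝ (its partial pressure)·(1/√M) ∝ n_i/√M_i.
Mole fraction of H₂O in the effusate = (n_H₂O/√M_H₂O) / (n_H₂O/√M_H₂O + n_Xe/√M_Xe)
= (1.19/√18.02) / (1.19/√18.02 + 4.89/√131.29) = 0.2803/(0.2803 + 0.4268) = 0.3965.

0.3965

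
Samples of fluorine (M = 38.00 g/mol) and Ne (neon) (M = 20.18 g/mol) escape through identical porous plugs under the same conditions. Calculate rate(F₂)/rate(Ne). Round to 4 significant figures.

0.7287

Using Graham's law: rate_F₂/rate_Ne = √(M_Ne/M_F₂) = √(20.18/38.00) = √0.5311 = 0.7287.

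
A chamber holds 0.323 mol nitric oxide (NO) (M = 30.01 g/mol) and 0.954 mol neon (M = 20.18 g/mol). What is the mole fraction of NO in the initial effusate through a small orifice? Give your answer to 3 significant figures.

Rate_i ∝ x_i/√M_i (Graham's law weighted by mole fraction), so the effusate composition follows n_i/√M_i.
So x_NO in the escaping gas = (n_NO/√M_NO) / Σ(n_i/√M_i)
= (0.323/√30.01) / (0.323/√30.01 + 0.954/√20.18) = 0.05896/(0.05896 + 0.2124) = 0.217.

0.217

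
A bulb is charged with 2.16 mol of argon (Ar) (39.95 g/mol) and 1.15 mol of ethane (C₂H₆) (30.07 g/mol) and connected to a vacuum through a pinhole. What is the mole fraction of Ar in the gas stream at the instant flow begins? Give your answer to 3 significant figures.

0.620

Each component's effusion rate ∝ (its partial pressure)·(1/√M) ∝ n_i/√M_i.
x_Ar(eff) = (n_Ar/√M_Ar) / (n_Ar/√M_Ar + n_C₂H₆/√M_C₂H₆)
= (2.16/√39.95) / (2.16/√39.95 + 1.15/√30.07) = 0.3417/(0.3417 + 0.2097) = 0.620.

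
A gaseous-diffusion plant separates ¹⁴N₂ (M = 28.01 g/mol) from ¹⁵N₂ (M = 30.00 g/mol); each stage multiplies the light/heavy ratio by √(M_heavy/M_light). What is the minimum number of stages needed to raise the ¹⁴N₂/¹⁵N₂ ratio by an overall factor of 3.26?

With α = √(30.00/28.01) per stage, ln α = ½ ln(1.07105) = 0.03432.
Need α^N ≥ 3.26 ⇒ N ≥ ln(3.26) / ln α = 1.182 / 0.03432 = 34.43.
Rounding up, N = 35 stages.

35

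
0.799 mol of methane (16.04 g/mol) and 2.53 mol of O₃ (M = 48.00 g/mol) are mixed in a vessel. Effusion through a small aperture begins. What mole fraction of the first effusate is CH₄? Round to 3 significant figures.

Each component's effusion rate ∝ (its partial pressure)·(1/√M) ∝ n_i/√M_i.
x_CH₄(eff) = (n_CH₄/√M_CH₄) / (n_CH₄/√M_CH₄ + n_O₃/√M_O₃)
= (0.799/√16.04) / (0.799/√16.04 + 2.53/√48.00) = 0.1995/(0.1995 + 0.3652) = 0.353.

0.353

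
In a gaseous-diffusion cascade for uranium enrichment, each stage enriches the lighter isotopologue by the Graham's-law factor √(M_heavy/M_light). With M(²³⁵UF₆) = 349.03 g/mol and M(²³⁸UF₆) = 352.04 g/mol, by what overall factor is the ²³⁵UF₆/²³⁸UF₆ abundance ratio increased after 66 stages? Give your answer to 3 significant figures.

Each stage multiplies the ratio by α = √(352.04/349.03), so after 66 stages the overall factor is α^66 = (352.04/349.03)^(66/2).
= 1.00862^33 = 1.33.

1.33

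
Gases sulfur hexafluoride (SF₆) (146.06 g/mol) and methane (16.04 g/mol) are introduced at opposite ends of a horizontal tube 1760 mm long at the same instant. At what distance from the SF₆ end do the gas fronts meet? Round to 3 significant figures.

Graham's law gives d_SF₆/d_CH₄ = rate_SF₆/rate_CH₄ = √(M_CH₄/M_SF₆) = √(16.04/146.06) = 0.3314.
With d_SF₆ + d_CH₄ = 1760 mm, d_CH₄ = 1760/(1 + 0.3314) = 1322 mm.
d_SF₆ = 1760 − 1322 = 438 mm.

438 mm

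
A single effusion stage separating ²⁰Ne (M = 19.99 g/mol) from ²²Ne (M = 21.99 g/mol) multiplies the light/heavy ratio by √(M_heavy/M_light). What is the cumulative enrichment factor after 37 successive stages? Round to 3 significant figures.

The single-stage factor is √(M_heavy/M_light), so 37 stages give [√(21.99/19.99)]^37 = (21.99/19.99)^(37/2).
= 1.10005^(37/2) = 5.84.

5.84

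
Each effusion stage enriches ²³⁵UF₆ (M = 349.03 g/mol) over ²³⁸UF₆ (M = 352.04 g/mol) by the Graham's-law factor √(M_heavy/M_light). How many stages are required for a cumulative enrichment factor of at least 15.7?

Single-stage factor α = √(352.04/349.03), so ln α = ½ ln(1.00862) = 0.004293.
Need α^N ≥ 15.7 ⇒ N ≥ ln(15.7) / ln α = 2.754 / 0.004293 = 641.36.
Minimum whole number of stages: N = 642.

642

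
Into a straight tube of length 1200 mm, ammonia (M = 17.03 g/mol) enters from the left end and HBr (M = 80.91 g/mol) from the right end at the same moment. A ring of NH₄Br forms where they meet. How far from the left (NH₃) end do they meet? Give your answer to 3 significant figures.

823 mm

The fronts meet when d_NH₃ + d_HBr = L with d_NH₃/d_HBr = √(M_HBr/M_NH₃) (Graham's law). Here √(M_HBr/M_NH₃) = √(80.91/17.03) = 2.180.
With d_NH₃ + d_HBr = 1200 mm, d_HBr = 1200/(1 + 2.180) = 377.4 mm.
d_NH₃ = 1200 − 377.4 = 823 mm.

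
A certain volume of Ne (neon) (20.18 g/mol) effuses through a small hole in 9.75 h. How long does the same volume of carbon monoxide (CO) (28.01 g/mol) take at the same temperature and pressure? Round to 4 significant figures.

From Graham's law, t_CO/t_Ne = √(M_CO/M_Ne) = √(28.01/20.18) = √1.388 = 1.178.
So the time for CO is 9.75 × 1.178 = 11.49 h.

11.49 h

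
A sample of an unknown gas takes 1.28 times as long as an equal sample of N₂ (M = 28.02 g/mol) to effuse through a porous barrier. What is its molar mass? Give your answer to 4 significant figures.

Using Graham's law: t_X/t_N₂ = √(M_X/M_N₂).
1.28 = √(M_X/28.02)
M_X = 28.02 × 1.28² = 28.02 × 1.638 = 45.91 g/mol

45.91 g/mol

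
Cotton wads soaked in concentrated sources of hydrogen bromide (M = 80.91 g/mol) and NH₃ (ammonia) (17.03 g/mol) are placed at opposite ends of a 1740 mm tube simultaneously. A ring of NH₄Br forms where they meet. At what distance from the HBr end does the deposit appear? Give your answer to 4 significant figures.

547.2 mm

In equal time, each gas travels a distance ∝ its rate ∝ 1/√M, so d_HBr/d_NH₃ = √(M_NH₃/M_HBr) = √(17.03/80.91) = 0.4588.
With d_HBr + d_NH₃ = 1740 mm, d_NH₃ = 1740/(1 + 0.4588) = 1193 mm.
d_HBr = 1740 − 1193 = 547.2 mm.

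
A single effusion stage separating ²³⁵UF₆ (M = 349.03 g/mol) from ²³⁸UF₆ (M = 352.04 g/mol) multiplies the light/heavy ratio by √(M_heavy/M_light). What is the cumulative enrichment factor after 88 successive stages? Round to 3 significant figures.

1.46

Overall factor = α^88 with α = √(352.04/349.03), i.e. (352.04/349.03)^(88/2).
= 1.00862^44 = 1.46.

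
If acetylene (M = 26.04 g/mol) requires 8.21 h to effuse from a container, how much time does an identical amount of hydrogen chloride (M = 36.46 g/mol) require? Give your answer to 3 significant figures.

9.71 h

Using Graham's law: t_HCl/t_C₂H₂ = √(M_HCl/M_C₂H₂) = √(36.46/26.04) = √1.400 = 1.183.
So the time for HCl is 8.21 × 1.183 = 9.71 h.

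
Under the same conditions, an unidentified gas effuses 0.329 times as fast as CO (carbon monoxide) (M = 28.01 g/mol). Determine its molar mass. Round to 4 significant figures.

Graham's law gives rate_X/rate_CO = √(M_CO/M_X).
0.329 = √(28.01/M_X)
M_X = 28.01 / 0.329² = 28.01 / 0.1082 = 258.8 g/mol

258.8 g/mol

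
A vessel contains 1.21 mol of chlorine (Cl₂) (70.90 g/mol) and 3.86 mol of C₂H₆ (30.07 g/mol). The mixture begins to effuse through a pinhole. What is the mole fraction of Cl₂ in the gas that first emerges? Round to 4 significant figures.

Effusion rate of each component ∝ n_i/√M_i (partial pressure × 1/√M).
x_Cl₂(eff) = (n_Cl₂/√M_Cl₂) / (n_Cl₂/√M_Cl₂ + n_C₂H₆/√M_C₂H₆)
= (1.21/√70.90) / (1.21/√70.90 + 3.86/√30.07) = 0.1437/(0.1437 + 0.7039) = 0.1695.

0.1695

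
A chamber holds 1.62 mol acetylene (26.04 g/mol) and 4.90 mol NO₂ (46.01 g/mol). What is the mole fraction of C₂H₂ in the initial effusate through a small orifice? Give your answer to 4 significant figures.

0.3053

Effusion rate of each component ∝ n_i/√M_i (partial pressure × 1/√M).
So x_C₂H₂ in the escaping gas = (n_C₂H₂/√M_C₂H₂) / Σ(n_i/√M_i)
= (1.62/√26.04) / (1.62/√26.04 + 4.90/√46.01) = 0.3175/(0.3175 + 0.7224) = 0.3053.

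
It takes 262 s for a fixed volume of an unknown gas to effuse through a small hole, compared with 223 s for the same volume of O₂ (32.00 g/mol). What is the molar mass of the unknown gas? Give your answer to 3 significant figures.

Since effusion rate ∝ 1/√M, t_X/t_O₂ = √(M_X/M_O₂).
262/223 = 1.175 = √(M_X/32.00)
M_X = 32.00 × 1.175² = 32.00 × 1.380 = 44.2 g/mol

44.2 g/mol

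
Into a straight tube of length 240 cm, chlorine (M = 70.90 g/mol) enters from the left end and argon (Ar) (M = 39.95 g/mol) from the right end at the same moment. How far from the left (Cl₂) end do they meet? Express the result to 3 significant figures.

103 cm

The fronts meet when d_Cl₂ + d_Ar = L with d_Cl₂/d_Ar = √(M_Ar/M_Cl₂) (Graham's law). Here √(M_Ar/M_Cl₂) = √(39.95/70.90) = 0.7506.
With d_Cl₂ + d_Ar = 240 cm, d_Ar = 240/(1 + 0.7506) = 137.1 cm.
d_Cl₂ = 240 − 137.1 = 103 cm.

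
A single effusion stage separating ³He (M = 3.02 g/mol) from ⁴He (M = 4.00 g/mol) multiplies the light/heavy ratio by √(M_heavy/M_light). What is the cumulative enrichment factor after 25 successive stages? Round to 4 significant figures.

33.55

After 25 stages the ratio has grown by (√(4.00/3.02))^25 = (4.00/3.02)^(25/2).
= 1.32450^(25/2) = 33.55.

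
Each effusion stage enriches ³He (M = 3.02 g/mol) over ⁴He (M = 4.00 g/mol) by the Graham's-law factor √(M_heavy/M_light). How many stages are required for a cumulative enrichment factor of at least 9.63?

17

With α = √(4.00/3.02) per stage, ln α = ½ ln(1.32450) = 0.1405.
Need α^N ≥ 9.63 ⇒ N ≥ ln(9.63) / ln α = 2.265 / 0.1405 = 16.12.
Minimum whole number of stages: N = 17.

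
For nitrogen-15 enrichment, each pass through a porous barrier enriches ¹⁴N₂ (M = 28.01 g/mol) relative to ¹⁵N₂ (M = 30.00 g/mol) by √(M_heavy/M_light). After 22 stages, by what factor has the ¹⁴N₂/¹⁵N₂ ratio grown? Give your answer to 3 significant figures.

2.13

The single-stage factor is √(M_heavy/M_light), so 22 stages give [√(30.00/28.01)]^22 = (30.00/28.01)^(22/2).
= 1.07105^11 = 2.13.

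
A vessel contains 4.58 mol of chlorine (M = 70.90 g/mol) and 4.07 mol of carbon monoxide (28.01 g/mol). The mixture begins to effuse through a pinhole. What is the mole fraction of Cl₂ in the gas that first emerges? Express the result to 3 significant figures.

Rate_i ∝ x_i/√M_i (Graham's law weighted by mole fraction), so the effusate composition follows n_i/√M_i.
x_Cl₂(eff) = (n_Cl₂/√M_Cl₂) / (n_Cl₂/√M_Cl₂ + n_CO/√M_CO)
= (4.58/√70.90) / (4.58/√70.90 + 4.07/√28.01) = 0.5439/(0.5439 + 0.7690) = 0.414.

0.414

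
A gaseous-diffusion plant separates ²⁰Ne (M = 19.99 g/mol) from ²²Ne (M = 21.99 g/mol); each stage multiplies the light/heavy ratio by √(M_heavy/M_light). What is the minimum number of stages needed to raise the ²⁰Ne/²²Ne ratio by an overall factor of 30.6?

With α = √(21.99/19.99) per stage, ln α = ½ ln(1.10005) = 0.04768.
Need α^N ≥ 30.6 ⇒ N ≥ ln(30.6) / ln α = 3.421 / 0.04768 = 71.75.
Rounding up, N = 72 stages.

72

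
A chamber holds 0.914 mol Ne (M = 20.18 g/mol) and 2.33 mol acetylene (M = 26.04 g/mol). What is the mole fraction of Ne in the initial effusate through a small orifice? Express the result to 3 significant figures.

0.308

Rate_i ∝ x_i/√M_i (Graham's law weighted by mole fraction), so the effusate composition follows n_i/√M_i.
Mole fraction of Ne in the effusate = (n_Ne/√M_Ne) / (n_Ne/√M_Ne + n_C₂H₂/√M_C₂H₂)
= (0.914/√20.18) / (0.914/√20.18 + 2.33/√26.04) = 0.2035/(0.2035 + 0.4566) = 0.308.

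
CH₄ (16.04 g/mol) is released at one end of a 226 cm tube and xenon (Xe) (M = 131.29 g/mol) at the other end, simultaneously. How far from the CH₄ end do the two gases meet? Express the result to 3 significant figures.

167 cm

Distances travelled in equal time are proportional to diffusion rates, so d_CH₄/d_Xe = √(M_Xe/M_CH₄) = √(131.29/16.04) = 2.861.
With d_CH₄ + d_Xe = 226 cm, d_Xe = 226/(1 + 2.861) = 58.53 cm.
d_CH₄ = 226 − 58.53 = 167 cm.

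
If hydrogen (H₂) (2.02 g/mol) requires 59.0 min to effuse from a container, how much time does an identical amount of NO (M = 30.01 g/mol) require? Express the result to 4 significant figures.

Using Graham's law: t_NO/t_H₂ = √(M_NO/M_H₂) = √(30.01/2.02) = √14.86 = 3.854.
So the time for NO is 59.0 × 3.854 = 227.4 min.

227.4 min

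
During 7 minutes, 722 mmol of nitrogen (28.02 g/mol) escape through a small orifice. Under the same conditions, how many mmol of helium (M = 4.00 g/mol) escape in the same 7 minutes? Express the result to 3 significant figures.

1910 mmol

Using Graham's law: rate_He/rate_N₂ = √(M_N₂/M_He) = √(28.02/4.00) = √7.005 = 2.647.
So the amount for He is 722 × 2.647 = 1910 mmol.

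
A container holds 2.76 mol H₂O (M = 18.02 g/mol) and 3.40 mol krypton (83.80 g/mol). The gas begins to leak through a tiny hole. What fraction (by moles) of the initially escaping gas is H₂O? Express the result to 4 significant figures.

0.6364

Rate_i ∝ x_i/√M_i (Graham's law weighted by mole fraction), so the effusate composition follows n_i/√M_i.
So x_H₂O in the escaping gas = (n_H₂O/√M_H₂O) / Σ(n_i/√M_i)
= (2.76/√18.02) / (2.76/√18.02 + 3.40/√83.80) = 0.6502/(0.6502 + 0.3714) = 0.6364.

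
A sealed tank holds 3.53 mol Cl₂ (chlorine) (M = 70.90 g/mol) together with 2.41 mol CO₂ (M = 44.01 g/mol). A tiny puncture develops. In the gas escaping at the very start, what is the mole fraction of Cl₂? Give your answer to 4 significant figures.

0.5357

Each component's effusion rate ∝ (its partial pressure)·(1/√M) ∝ n_i/√M_i.
x_Cl₂(eff) = (n_Cl₂/√M_Cl₂) / (n_Cl₂/√M_Cl₂ + n_CO₂/√M_CO₂)
= (3.53/√70.90) / (3.53/√70.90 + 2.41/√44.01) = 0.4192/(0.4192 + 0.3633) = 0.5357.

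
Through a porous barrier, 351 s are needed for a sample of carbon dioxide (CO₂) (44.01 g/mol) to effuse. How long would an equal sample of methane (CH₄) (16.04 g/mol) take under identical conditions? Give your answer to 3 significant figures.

Since effusion rate ∝ 1/√M, t_CH₄/t_CO₂ = √(M_CH₄/M_CO₂) = √(16.04/44.01) = √0.3645 = 0.6037.
So the time for CH₄ is 351 × 0.6037 = 212 s.

212 s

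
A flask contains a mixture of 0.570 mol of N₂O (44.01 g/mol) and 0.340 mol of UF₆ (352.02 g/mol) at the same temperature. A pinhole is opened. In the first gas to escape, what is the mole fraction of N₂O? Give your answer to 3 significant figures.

Rate_i ∝ x_i/√M_i (Graham's law weighted by mole fraction), so the effusate composition follows n_i/√M_i.
x_N₂O(eff) = (n_N₂O/√M_N₂O) / (n_N₂O/√M_N₂O + n_UF₆/√M_UF₆)
= (0.570/√44.01) / (0.570/√44.01 + 0.340/√352.02) = 0.08592/(0.08592 + 0.01812) = 0.826.

0.826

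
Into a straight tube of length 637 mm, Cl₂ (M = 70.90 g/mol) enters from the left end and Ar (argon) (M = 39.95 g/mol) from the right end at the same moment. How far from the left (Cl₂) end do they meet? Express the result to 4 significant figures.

273.1 mm

Graham's law gives d_Cl₂/d_Ar = rate_Cl₂/rate_Ar = √(M_Ar/M_Cl₂) = √(39.95/70.90) = 0.7506.
With d_Cl₂ + d_Ar = 637 mm, d_Ar = 637/(1 + 0.7506) = 363.9 mm.
d_Cl₂ = 637 − 363.9 = 273.1 mm.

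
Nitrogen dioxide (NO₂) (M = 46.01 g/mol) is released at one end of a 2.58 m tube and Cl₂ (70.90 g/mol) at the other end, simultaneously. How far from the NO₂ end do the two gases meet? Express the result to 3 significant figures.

1.43 m

Distances travelled in equal time are proportional to diffusion rates, so d_NO₂/d_Cl₂ = √(M_Cl₂/M_NO₂) = √(70.90/46.01) = 1.241.
With d_NO₂ + d_Cl₂ = 2.58 m, d_Cl₂ = 2.58/(1 + 1.241) = 1.151 m.
d_NO₂ = 2.58 − 1.151 = 1.43 m.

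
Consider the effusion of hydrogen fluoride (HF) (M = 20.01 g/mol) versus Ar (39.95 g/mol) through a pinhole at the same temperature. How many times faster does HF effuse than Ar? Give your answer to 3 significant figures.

From Graham's law, rate_HF/rate_Ar = √(M_Ar/M_HF) = √(39.95/20.01) = √1.997 = 1.41.

1.41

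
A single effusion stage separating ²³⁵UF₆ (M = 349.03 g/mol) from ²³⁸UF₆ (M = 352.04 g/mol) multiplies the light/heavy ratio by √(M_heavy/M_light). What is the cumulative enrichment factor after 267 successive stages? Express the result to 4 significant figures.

Each stage multiplies the ratio by α = √(352.04/349.03), so after 267 stages the overall factor is α^267 = (352.04/349.03)^(267/2).
= 1.00862^(267/2) = 3.147.

3.147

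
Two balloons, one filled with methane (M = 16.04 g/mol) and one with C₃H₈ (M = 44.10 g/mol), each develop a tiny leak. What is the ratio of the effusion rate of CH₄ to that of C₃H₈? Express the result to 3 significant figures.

Graham's law gives rate_CH₄/rate_C₃H₈ = √(M_C₃H₈/M_CH₄) = √(44.10/16.04) = √2.749 = 1.66.

1.66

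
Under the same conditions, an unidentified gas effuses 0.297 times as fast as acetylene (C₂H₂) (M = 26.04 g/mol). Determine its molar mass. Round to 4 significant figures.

Graham's law gives rate_X/rate_C₂H₂ = √(M_C₂H₂/M_X).
0.297 = √(26.04/M_X)
M_X = 26.04 / 0.297² = 26.04 / 0.08821 = 295.2 g/mol

295.2 g/mol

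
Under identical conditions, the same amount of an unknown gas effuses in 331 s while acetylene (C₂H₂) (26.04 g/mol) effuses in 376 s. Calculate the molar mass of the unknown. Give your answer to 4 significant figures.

20.18 g/mol

Graham's law gives t_X/t_C₂H₂ = √(M_X/M_C₂H₂).
331/376 = 0.8803 = √(M_X/26.04)
M_X = 26.04 × 0.8803² = 26.04 × 0.7750 = 20.18 g/mol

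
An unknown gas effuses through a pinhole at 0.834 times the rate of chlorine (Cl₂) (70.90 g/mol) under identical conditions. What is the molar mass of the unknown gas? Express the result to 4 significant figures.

From Graham's law, rate_X/rate_Cl₂ = √(M_Cl₂/M_X).
0.834 = √(70.90/M_X)
M_X = 70.90 / 0.834² = 70.90 / 0.6956 = 101.9 g/mol

101.9 g/mol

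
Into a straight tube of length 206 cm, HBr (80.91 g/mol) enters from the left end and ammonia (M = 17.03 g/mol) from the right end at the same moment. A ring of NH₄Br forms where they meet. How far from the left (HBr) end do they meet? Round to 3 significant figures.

Distances travelled in equal time are proportional to diffusion rates, so d_HBr/d_NH₃ = √(M_NH₃/M_HBr) = √(17.03/80.91) = 0.4588.
With d_HBr + d_NH₃ = 206 cm, d_NH₃ = 206/(1 + 0.4588) = 141.2 cm.
d_HBr = 206 − 141.2 = 64.8 cm.

64.8 cm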